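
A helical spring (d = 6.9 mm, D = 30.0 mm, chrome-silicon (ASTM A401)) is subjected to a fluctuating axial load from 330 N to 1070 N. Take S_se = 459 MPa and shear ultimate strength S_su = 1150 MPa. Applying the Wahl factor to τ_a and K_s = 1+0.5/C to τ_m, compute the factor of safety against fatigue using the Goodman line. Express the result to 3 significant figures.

2.42

C = D/d = 30.0/6.9 = 4.3478; K_W = (4C−1)/(4C−4)+0.615/C = 1.3655; K_s = 1+0.5/C = 1.1150
F_a = (F_max−F_min)/2 = 370 N; F_m = (F_max+F_min)/2 = 700 N
τ_a = K_W·8F_aD/(πd³) = 1.3655 × 86.043 = 117.49 MPa
τ_m = K_s·8F_mD/(πd³) = 1.1150 × 162.78 = 181.5 MPa
Goodman: 1/n_f = τ_a/S_se + τ_m/S_su = 117.49/459 + 181.5/1150 = 0.25597 + 0.15783 = 0.4138
n_f = 1/0.4138 = 2.417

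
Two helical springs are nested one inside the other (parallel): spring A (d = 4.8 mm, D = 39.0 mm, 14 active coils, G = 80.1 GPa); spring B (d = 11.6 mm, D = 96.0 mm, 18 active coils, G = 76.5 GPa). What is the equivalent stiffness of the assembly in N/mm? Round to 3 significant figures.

k_A = Gd⁴/(8D³N_a) = (80.1×10³)(4.8⁴)/(8·39.0³·14) = 6.4001 N/mm
k_B = Gd⁴/(8D³N_a) = (76.5×10³)(11.6⁴)/(8·96.0³·18) = 10.872 N/mm
Parallel: k_eq = 6.4001 + 10.872 = 17.272 N/mm

17.3 N/mm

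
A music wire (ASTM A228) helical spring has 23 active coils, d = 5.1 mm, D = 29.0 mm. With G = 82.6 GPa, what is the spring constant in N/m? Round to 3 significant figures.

k = Gd⁴/(8D³N_a) = (82.6×10³ × 5.1⁴) / (8 × 29.0³ × 23)
  = 5.58806e+07 / 4.48758e+06 = 12.452 N/mm = 12452 N/m

12500 N/m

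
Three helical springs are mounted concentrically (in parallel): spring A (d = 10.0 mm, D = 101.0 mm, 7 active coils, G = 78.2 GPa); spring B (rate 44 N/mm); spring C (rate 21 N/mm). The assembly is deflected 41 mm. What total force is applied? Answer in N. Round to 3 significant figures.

3220 N

k_A = Gd⁴/(8D³N_a) = (78.2×10³)(10.0⁴)/(8·101.0³·7) = 13.554 N/mm
Parallel: k_eq = 13.554 + 44 + 21 = 78.554 N/mm
F = k_eq·δ = 78.554·41 = 3220.7 N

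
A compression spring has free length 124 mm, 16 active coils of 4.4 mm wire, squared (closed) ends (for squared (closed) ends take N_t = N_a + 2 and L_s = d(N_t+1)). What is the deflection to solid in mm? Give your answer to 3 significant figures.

40.4 mm

N_t = 18; L_s = 4.4·19 = 83.6 mm
δ_solid = L₀ − L_s = 124 − 83.6 = 40.4 mm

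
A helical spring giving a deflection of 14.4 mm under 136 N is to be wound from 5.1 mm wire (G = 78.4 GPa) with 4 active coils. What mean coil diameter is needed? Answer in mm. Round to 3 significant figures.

Required rate k = F/δ = 136/14.4 = 9.4444 N/mm
D = (Gd⁴/(8N_a·k))^(1/3) = (78.4×10³·5.1⁴/(8·4·9.4444))^(1/3)
  = (175497)^(1/3) = 55.9874 mm

56.0 mm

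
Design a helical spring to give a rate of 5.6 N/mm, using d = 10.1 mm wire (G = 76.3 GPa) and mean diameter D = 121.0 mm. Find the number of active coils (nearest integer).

N_a = Gd⁴/(8D³k) = (76.3×10³ × 10.1⁴)/(8 × 121.0³ × 5.6)
    = 7.93981e+08 / 7.93659e+07 = 10 → 10 coils

10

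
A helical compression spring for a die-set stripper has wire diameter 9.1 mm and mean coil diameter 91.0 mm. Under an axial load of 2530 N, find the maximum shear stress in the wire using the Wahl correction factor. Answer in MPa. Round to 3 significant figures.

Spring index C = D/d = 91.0/9.1 = 10.0000
K_W = (4C−1)/(4C−4) + 0.615/C = 39.000/36.000 + 0.0615 = 1.1448
τ₀ = 8FD/(πd³) = 8·2530·91.0/(π·9.1³) = 1.84184e+06/2367.4 = 778 MPa
τ_max = K·τ₀ = 1.1448 × 778 = 890.68 MPa

891 MPa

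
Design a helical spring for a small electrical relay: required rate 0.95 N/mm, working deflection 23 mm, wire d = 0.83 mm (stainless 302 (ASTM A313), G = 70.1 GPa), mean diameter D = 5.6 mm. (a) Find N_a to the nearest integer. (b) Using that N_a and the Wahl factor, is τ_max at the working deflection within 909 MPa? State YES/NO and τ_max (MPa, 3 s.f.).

N_a = Gd⁴/(8D³k) = (70.1×10³)(0.83⁴)/(8·5.6³·0.95) = 24.93 → N_a = 25
Actual rate k = Gd⁴/(8D³·25) = 0.94719 N/mm
Working load F = kδ = 0.94719·23 = 21.785 N
C = 5.6/0.83 = 6.7470; K_W = (4C−1)/(4C−4)+0.615/C = 1.2217
τ_max = K_W·8FD/(πd³) = 1.2217·543.32 = 663.75 MPa
τ_max ≤ 909 MPa → acceptable

(a) 25 coils; (b) YES, τ_max = 664 MPa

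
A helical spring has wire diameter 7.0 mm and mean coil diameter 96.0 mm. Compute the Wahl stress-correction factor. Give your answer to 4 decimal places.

C = D/d = 96.0/7.0 = 13.7143
K_W = (4C−1)/(4C−4) + 0.615/C = 53.857/50.857 + 0.0448 = 1.1038

1.1038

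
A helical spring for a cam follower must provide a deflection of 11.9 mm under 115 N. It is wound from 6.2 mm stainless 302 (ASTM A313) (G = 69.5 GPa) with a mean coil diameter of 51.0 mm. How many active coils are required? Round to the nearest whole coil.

10

Required rate k = F/δ = 115/11.9 = 9.6639 N/mm
N_a = Gd⁴/(8D³k) = (69.5×10³ × 6.2⁴)/(8 × 51.0³ × 9.6639)
    = 1.02696e+08 / 1.02554e+07 = 10.01 → 10 coils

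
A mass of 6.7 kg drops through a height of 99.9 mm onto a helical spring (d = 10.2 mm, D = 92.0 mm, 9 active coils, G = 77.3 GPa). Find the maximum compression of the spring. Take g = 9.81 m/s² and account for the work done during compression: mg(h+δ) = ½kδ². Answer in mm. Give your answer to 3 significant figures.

34.4 mm

k = Gd⁴/(8D³N_a) = (77.3×10³)(10.2⁴)/(8·92.0³·9) = 14.924 N/mm
W = mg = 6.7 × 9.81 = 65.727 N
½kδ² − Wδ − Wh = 0 → δ = (W + √(W² + 2kWh))/k
δ = (65.727 + √(4320 + 195985))/14.924 = (65.727 + 447.55)/14.924 = 34.393 mm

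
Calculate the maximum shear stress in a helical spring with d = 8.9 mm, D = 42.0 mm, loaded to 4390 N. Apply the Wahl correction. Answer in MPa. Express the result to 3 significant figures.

Spring index C = D/d = 42.0/8.9 = 4.7191
K_W = (4C−1)/(4C−4) + 0.615/C = 17.876/14.876 + 0.1303 = 1.3320
τ₀ = 8FD/(πd³) = 8·4390·42.0/(π·8.9³) = 1.47504e+06/2214.7 = 666.01 MPa
τ_max = K·τ₀ = 1.3320 × 666.01 = 887.12 MPa

887 MPa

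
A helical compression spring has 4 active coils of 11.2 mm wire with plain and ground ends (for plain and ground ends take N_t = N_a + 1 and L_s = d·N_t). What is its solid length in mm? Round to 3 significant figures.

56.0 mm

plain and ground ends: N_t = N_a + 1 = 4 + 1 = 5
L_s = d·N_t = 11.2 × 5 = 56 mm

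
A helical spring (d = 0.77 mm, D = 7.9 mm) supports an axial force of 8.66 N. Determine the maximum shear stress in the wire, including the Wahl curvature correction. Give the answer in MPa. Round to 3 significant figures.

435 MPa

Spring index C = D/d = 7.9/0.77 = 10.2597
K_W = (4C−1)/(4C−4) + 0.615/C = 40.039/37.039 + 0.0599 = 1.1409
τ₀ = 8FD/(πd³) = 8·8.66·7.9/(π·0.77³) = 547.312/1.4342 = 381.6 MPa
τ_max = K·τ₀ = 1.1409 × 381.6 = 435.39 MPa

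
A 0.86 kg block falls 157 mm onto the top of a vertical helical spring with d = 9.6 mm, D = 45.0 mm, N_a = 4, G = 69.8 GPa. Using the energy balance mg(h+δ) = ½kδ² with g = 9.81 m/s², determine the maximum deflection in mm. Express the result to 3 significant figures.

3.65 mm

k = Gd⁴/(8D³N_a) = (69.8×10³)(9.6⁴)/(8·45.0³·4) = 203.31 N/mm
W = mg = 0.86 × 9.81 = 8.4366 N
½kδ² − Wδ − Wh = 0 → δ = (W + √(W² + 2kWh))/k
δ = (8.4366 + √(71.176 + 538580))/203.31 = (8.4366 + 733.93)/203.31 = 3.6514 mm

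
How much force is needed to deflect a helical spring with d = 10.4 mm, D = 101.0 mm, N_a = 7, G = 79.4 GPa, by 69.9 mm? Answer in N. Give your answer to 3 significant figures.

k = Gd⁴/(8D³N_a) = (79.4×10³)(10.4⁴)/(8·101.0³·7) = 16.099 N/mm
F = k·δ = 16.099 × 69.9 = 1125.3 N

1130 N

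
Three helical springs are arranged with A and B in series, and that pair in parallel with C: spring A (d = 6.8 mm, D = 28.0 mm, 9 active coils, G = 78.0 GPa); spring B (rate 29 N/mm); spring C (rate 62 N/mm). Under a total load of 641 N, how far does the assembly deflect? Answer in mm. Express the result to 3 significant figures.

k_A = Gd⁴/(8D³N_a) = (78.0×10³)(6.8⁴)/(8·28.0³·9) = 105.52 N/mm
Springs A,B series: k_AB = 1/(1/105.52+1/29) = 22.748 N/mm; parallel with C: k_eq = 22.748+62 = 84.748 N/mm
δ = F/k_eq = 641/84.748 = 7.5636 mm

7.56 mm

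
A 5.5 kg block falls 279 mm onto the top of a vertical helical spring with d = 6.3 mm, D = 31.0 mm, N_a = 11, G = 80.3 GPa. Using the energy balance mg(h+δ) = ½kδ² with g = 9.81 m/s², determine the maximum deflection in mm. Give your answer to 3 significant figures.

k = Gd⁴/(8D³N_a) = (80.3×10³)(6.3⁴)/(8·31.0³·11) = 48.251 N/mm
W = mg = 5.5 × 9.81 = 53.955 N
½kδ² − Wδ − Wh = 0 → δ = (W + √(W² + 2kWh))/k
δ = (53.955 + √(2911.1 + 1.4527e+06))/48.251 = (53.955 + 1206.5)/48.251 = 26.122 mm

26.1 mm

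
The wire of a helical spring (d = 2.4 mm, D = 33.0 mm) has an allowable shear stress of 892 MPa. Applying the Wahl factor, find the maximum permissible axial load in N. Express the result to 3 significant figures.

133 N

C = D/d = 33.0/2.4 = 13.7500
K_W = (4C−1)/(4C−4) + 0.615/C = 54.000/51.000 + 0.0447 = 1.1036
τ_max = K·8FD/(πd³) → F_max = τ_allow·πd³/(8DK)
F_max = 892·π·2.4³/(8·33.0·1.1036) = 38739/291.34 = 132.97 N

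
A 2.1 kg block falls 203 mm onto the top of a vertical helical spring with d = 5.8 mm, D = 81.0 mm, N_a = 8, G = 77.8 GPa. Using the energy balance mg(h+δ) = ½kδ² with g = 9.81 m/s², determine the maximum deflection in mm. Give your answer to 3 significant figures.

k = Gd⁴/(8D³N_a) = (77.8×10³)(5.8⁴)/(8·81.0³·8) = 2.5885 N/mm
W = mg = 2.1 × 9.81 = 20.601 N
½kδ² − Wδ − Wh = 0 → δ = (W + √(W² + 2kWh))/k
δ = (20.601 + √(424.4 + 21650.6))/2.5885 = (20.601 + 148.58)/2.5885 = 65.356 mm

65.4 mm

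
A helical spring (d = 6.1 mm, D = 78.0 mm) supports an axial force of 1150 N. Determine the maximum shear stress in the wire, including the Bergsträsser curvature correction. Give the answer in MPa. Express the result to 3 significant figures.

1110 MPa

Spring index C = D/d = 78.0/6.1 = 12.7869
K_B = (4C+2)/(4C−3) = 53.148/48.148 = 1.1038
τ₀ = 8FD/(πd³) = 8·1150·78.0/(π·6.1³) = 717600/713.08 = 1006.3 MPa
τ_max = K·τ₀ = 1.1038 × 1006.3 = 1110.8 MPa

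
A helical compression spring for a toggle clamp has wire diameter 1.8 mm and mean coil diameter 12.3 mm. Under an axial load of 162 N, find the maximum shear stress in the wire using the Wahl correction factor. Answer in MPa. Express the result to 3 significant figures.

1060 MPa

Spring index C = D/d = 12.3/1.8 = 6.8333
K_W = (4C−1)/(4C−4) + 0.615/C = 26.333/23.333 + 0.0900 = 1.2186
τ₀ = 8FD/(πd³) = 8·162·12.3/(π·1.8³) = 15940.8/18.322 = 870.05 MPa
τ_max = K·τ₀ = 1.2186 × 870.05 = 1060.2 MPa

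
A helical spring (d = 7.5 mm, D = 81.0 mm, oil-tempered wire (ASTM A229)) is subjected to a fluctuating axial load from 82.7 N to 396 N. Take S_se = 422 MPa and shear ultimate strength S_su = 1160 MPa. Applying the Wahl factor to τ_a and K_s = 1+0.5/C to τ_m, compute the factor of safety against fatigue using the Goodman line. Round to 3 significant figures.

C = D/d = 81.0/7.5 = 10.8000; K_W = (4C−1)/(4C−4)+0.615/C = 1.1335; K_s = 1+0.5/C = 1.0463
F_a = (F_max−F_min)/2 = 156.65 N; F_m = (F_max+F_min)/2 = 239.35 N
τ_a = K_W·8F_aD/(πd³) = 1.1335 × 76.59 = 86.813 MPa
τ_m = K_s·8F_mD/(πd³) = 1.0463 × 117.02 = 122.44 MPa
Goodman: 1/n_f = τ_a/S_se + τ_m/S_su = 86.813/422 + 122.44/1160 = 0.20572 + 0.10555 = 0.31127
n_f = 1/0.31127 = 3.213

3.21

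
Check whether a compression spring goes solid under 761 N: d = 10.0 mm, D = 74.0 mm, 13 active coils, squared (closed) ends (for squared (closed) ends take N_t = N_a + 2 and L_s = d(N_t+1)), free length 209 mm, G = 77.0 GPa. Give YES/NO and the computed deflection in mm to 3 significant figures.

NO, δ = 41.7 mm

k = Gd⁴/(8D³N_a) = (77.0×10³)(10.0⁴)/(8·74.0³·13) = 18.271 N/mm
N_t = 15; L_s = 10.0·16 = 160 mm; δ_solid = L₀ − L_s = 209 − 160 = 49 mm
δ = F/k = 761/18.271 = 41.651 mm
δ < δ_solid → spring does not go solid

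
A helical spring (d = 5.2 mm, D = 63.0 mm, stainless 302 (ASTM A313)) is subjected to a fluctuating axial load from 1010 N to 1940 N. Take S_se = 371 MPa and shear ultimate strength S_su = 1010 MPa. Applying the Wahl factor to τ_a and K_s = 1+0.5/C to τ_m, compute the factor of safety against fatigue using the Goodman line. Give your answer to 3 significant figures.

0.300

C = D/d = 63.0/5.2 = 12.1154; K_W = (4C−1)/(4C−4)+0.615/C = 1.1182; K_s = 1+0.5/C = 1.0413
F_a = (F_max−F_min)/2 = 465 N; F_m = (F_max+F_min)/2 = 1475 N
τ_a = K_W·8F_aD/(πd³) = 1.1182 × 530.55 = 593.28 MPa
τ_m = K_s·8F_mD/(πd³) = 1.0413 × 1682.9 = 1752.4 MPa
Goodman: 1/n_f = τ_a/S_se + τ_m/S_su = 593.28/371 + 1752.4/1010 = 1.59913 + 1.73502 = 3.3341
n_f = 1/3.3341 = 0.2999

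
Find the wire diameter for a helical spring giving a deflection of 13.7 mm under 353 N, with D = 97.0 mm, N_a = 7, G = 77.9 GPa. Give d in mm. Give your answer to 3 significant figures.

11.4 mm

Required rate k = F/δ = 353/13.7 = 25.766 N/mm
d = (8D³N_a·k / G)^(1/4) = (8·97.0³·7·25.766 / (77.9×10³))^0.25
  = (16905)^0.25 = 11.4026 mm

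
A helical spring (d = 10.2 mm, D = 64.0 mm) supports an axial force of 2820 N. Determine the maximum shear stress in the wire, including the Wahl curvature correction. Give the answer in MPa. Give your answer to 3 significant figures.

537 MPa

Spring index C = D/d = 64.0/10.2 = 6.2745
K_W = (4C−1)/(4C−4) + 0.615/C = 24.098/21.098 + 0.0980 = 1.2402
τ₀ = 8FD/(πd³) = 8·2820·64.0/(π·10.2³) = 1.44384e+06/3333.9 = 433.08 MPa
τ_max = K·τ₀ = 1.2402 × 433.08 = 537.11 MPa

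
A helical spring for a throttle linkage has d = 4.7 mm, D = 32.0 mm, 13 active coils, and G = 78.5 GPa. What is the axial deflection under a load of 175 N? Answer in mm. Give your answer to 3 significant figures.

k = Gd⁴/(8D³N_a) = (78.5×10³)(4.7⁴)/(8·32.0³·13) = 11.24 N/mm
δ = F/k = 175 / 11.24 = 15.569 mm

15.6 mm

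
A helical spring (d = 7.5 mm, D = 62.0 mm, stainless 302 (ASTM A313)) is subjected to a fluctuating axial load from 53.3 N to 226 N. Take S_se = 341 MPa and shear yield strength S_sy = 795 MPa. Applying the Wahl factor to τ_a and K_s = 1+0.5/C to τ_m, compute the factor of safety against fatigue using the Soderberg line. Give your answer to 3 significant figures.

C = D/d = 62.0/7.5 = 8.2667; K_W = (4C−1)/(4C−4)+0.615/C = 1.1776; K_s = 1+0.5/C = 1.0605
F_a = (F_max−F_min)/2 = 86.35 N; F_m = (F_max+F_min)/2 = 139.65 N
τ_a = K_W·8F_aD/(πd³) = 1.1776 × 32.315 = 38.055 MPa
τ_m = K_s·8F_mD/(πd³) = 1.0605 × 52.262 = 55.423 MPa
Soderberg: 1/n_f = τ_a/S_se + τ_m/S_sy = 38.055/341 + 55.423/795 = 0.11160 + 0.06971 = 0.18131
n_f = 1/0.18131 = 5.515

5.52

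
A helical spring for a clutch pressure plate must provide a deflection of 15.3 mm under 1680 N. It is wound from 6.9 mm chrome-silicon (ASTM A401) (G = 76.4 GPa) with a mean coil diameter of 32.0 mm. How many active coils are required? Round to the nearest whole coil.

Required rate k = F/δ = 1680/15.3 = 109.8 N/mm
N_a = Gd⁴/(8D³k) = (76.4×10³ × 6.9⁴)/(8 × 32.0³ × 109.8)
    = 1.73177e+08 / 2.87844e+07 = 6.016 → 6 coils

6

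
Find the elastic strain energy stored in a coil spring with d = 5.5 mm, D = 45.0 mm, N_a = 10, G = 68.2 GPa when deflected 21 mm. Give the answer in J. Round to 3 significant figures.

1.89 J

k = Gd⁴/(8D³N_a) = (68.2×10³)(5.5⁴)/(8·45.0³·10) = 8.5607 N/mm
U = ½kδ² = 0.5 × 8.5607 × 21² = 1887.6 N·mm = 1.8876 J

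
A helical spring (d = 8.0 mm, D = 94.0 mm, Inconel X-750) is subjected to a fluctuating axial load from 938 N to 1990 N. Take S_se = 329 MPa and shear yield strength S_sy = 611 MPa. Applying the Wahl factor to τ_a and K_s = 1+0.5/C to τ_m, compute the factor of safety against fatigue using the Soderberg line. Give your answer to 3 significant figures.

C = D/d = 94.0/8.0 = 11.7500; K_W = (4C−1)/(4C−4)+0.615/C = 1.1221; K_s = 1+0.5/C = 1.0426
F_a = (F_max−F_min)/2 = 526 N; F_m = (F_max+F_min)/2 = 1464 N
τ_a = K_W·8F_aD/(πd³) = 1.1221 × 245.91 = 275.94 MPa
τ_m = K_s·8F_mD/(πd³) = 1.0426 × 684.45 = 713.57 MPa
Soderberg: 1/n_f = τ_a/S_se + τ_m/S_sy = 275.94/329 + 713.57/611 = 0.83873 + 1.16787 = 2.0066
n_f = 1/2.0066 = 0.4984

0.498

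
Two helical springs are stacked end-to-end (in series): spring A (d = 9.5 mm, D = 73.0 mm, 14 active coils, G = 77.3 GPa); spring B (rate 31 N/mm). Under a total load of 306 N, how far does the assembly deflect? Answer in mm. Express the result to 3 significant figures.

31.0 mm

k_A = Gd⁴/(8D³N_a) = (77.3×10³)(9.5⁴)/(8·73.0³·14) = 14.451 N/mm
Series: 1/k_eq = 1/14.451 + 1/31 = 0.10146; k_eq = 9.8562 N/mm
δ = F/k_eq = 306/9.8562 = 31.046 mm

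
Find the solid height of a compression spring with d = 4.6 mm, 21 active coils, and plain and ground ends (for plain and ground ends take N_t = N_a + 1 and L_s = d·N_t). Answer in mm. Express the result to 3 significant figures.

plain and ground ends: N_t = N_a + 1 = 21 + 1 = 22
L_s = d·N_t = 4.6 × 22 = 101.2 mm

101 mm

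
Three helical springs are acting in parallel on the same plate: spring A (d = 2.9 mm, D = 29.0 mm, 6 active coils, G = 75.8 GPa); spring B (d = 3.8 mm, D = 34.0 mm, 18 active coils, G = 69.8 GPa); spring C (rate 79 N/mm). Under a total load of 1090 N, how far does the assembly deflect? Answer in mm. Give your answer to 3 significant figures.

12.7 mm

k_A = Gd⁴/(8D³N_a) = (75.8×10³)(2.9⁴)/(8·29.0³·6) = 4.5796 N/mm
k_B = Gd⁴/(8D³N_a) = (69.8×10³)(3.8⁴)/(8·34.0³·18) = 2.5715 N/mm
Parallel: k_eq = 4.5796 + 2.5715 + 79 = 86.151 N/mm
δ = F/k_eq = 1090/86.151 = 12.652 mm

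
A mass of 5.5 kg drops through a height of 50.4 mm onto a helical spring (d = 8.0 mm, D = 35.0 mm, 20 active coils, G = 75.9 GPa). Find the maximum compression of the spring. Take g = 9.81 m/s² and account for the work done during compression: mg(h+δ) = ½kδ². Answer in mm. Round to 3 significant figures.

12.2 mm

k = Gd⁴/(8D³N_a) = (75.9×10³)(8.0⁴)/(8·35.0³·20) = 45.319 N/mm
W = mg = 5.5 × 9.81 = 53.955 N
½kδ² − Wδ − Wh = 0 → δ = (W + √(W² + 2kWh))/k
δ = (53.955 + √(2911.1 + 246473))/45.319 = (53.955 + 499.38)/45.319 = 12.21 mm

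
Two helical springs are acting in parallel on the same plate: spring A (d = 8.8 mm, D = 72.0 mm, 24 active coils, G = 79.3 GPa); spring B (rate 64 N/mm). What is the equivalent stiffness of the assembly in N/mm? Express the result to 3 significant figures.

70.6 N/mm

k_A = Gd⁴/(8D³N_a) = (79.3×10³)(8.8⁴)/(8·72.0³·24) = 6.636 N/mm
Parallel: k_eq = 6.636 + 64 = 70.636 N/mm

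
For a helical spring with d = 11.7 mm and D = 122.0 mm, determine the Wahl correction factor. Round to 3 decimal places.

C = D/d = 122.0/11.7 = 10.4274
K_W = (4C−1)/(4C−4) + 0.615/C = 40.709/37.709 + 0.0590 = 1.1385

1.139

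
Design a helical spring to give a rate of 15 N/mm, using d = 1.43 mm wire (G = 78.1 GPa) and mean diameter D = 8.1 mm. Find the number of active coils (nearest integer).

5

N_a = Gd⁴/(8D³k) = (78.1×10³ × 1.43⁴)/(8 × 8.1³ × 15)
    = 326584 / 63772.9 = 5.121 → 5 coils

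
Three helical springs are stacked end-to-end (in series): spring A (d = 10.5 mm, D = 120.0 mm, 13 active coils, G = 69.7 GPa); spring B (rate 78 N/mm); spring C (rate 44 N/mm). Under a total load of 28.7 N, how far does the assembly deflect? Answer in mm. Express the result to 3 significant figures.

7.11 mm

k_A = Gd⁴/(8D³N_a) = (69.7×10³)(10.5⁴)/(8·120.0³·13) = 4.7143 N/mm
Series: 1/k_eq = 1/4.7143 + 1/78 + 1/44 = 0.24767; k_eq = 4.0376 N/mm
δ = F/k_eq = 28.7/4.0376 = 7.1081 mm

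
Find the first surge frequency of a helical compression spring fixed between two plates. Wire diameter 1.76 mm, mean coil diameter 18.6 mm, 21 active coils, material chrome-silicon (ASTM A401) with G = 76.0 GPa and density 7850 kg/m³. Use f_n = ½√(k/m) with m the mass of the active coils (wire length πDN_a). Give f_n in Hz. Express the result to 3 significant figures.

k = Gd⁴/(8D³N_a) = (76.0×10³)(1.76⁴)/(8·18.6³·21) = 0.67455 N/mm = 674.55 N/m
Wire length L = πDN_a = π·18.6·21 = 1227.1 mm
m = ρ·(πd²/4)·L = 7850 × 2.4328×10⁻⁶ m² × 1.2271 m = 0.023435 kg
f_n = ½√(k/m) = 0.5·√(674.55/0.023435) = 0.5·√(28784) = 84.829 Hz

84.8 Hz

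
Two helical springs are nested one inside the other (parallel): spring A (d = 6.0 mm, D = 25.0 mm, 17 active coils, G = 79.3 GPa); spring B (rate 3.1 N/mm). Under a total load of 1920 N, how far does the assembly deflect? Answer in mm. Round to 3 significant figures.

k_A = Gd⁴/(8D³N_a) = (79.3×10³)(6.0⁴)/(8·25.0³·17) = 48.364 N/mm
Parallel: k_eq = 48.364 + 3.1 = 51.464 N/mm
δ = F/k_eq = 1920/51.464 = 37.308 mm

37.3 mm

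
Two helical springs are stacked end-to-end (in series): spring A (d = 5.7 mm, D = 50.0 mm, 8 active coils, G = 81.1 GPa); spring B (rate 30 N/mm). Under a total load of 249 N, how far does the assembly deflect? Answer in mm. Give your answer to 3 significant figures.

31.6 mm

k_A = Gd⁴/(8D³N_a) = (81.1×10³)(5.7⁴)/(8·50.0³·8) = 10.701 N/mm
Series: 1/k_eq = 1/10.701 + 1/30 = 0.12678; k_eq = 7.8876 N/mm
δ = F/k_eq = 249/7.8876 = 31.569 mm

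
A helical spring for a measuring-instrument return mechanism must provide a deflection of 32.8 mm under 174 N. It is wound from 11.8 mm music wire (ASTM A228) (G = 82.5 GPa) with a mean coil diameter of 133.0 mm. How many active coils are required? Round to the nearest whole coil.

Required rate k = F/δ = 174/32.8 = 5.3049 N/mm
N_a = Gd⁴/(8D³k) = (82.5×10³ × 11.8⁴)/(8 × 133.0³ × 5.3049)
    = 1.59949e+09 / 9.98436e+07 = 16.02 → 16 coils

16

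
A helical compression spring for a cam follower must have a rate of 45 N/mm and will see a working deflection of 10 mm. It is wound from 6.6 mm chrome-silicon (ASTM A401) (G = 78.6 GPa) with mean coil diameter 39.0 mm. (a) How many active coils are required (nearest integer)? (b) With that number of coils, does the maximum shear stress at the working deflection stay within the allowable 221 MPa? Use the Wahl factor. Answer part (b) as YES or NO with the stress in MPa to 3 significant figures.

N_a = Gd⁴/(8D³k) = (78.6×10³)(6.6⁴)/(8·39.0³·45) = 6.984 → N_a = 7
Actual rate k = Gd⁴/(8D³·7) = 44.897 N/mm
Working load F = kδ = 44.897·10 = 448.97 N
C = 39.0/6.6 = 5.9091; K_W = (4C−1)/(4C−4)+0.615/C = 1.2569
τ_max = K_W·8FD/(πd³) = 1.2569·155.09 = 194.93 MPa
τ_max ≤ 221 MPa → acceptable

(a) 7 coils; (b) YES, τ_max = 195 MPa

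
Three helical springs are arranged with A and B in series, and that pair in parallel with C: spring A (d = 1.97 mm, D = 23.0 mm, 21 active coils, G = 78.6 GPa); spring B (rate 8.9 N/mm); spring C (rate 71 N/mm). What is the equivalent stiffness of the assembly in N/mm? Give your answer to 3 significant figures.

71.5 N/mm

k_A = Gd⁴/(8D³N_a) = (78.6×10³)(1.97⁴)/(8·23.0³·21) = 0.57915 N/mm
Springs A,B series: k_AB = 1/(1/0.57915+1/8.9) = 0.54377 N/mm; parallel with C: k_eq = 0.54377+71 = 71.544 N/mm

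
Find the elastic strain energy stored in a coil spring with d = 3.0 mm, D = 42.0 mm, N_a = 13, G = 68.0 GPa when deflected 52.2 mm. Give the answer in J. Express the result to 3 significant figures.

k = Gd⁴/(8D³N_a) = (68.0×10³)(3.0⁴)/(8·42.0³·13) = 0.71485 N/mm
U = ½kδ² = 0.5 × 0.71485 × 52.2² = 973.92 N·mm = 0.97392 J

0.974 J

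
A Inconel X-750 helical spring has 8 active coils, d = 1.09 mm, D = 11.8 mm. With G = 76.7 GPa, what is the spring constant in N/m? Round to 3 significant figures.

1030 N/m

k = Gd⁴/(8D³N_a) = (76.7×10³ × 1.09⁴) / (8 × 11.8³ × 8)
  = 108268 / 105154 = 1.0296 N/mm = 1029.6 N/m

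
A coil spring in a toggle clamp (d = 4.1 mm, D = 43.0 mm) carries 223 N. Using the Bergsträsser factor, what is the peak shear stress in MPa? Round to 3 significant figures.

400 MPa

Spring index C = D/d = 43.0/4.1 = 10.4878
K_B = (4C+2)/(4C−3) = 43.951/38.951 = 1.1284
τ₀ = 8FD/(πd³) = 8·223·43.0/(π·4.1³) = 76712/216.52 = 354.29 MPa
τ_max = K·τ₀ = 1.1284 × 354.29 = 399.77 MPa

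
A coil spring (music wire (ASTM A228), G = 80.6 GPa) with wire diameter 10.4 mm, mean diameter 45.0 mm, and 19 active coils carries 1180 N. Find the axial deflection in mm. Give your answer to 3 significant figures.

k = Gd⁴/(8D³N_a) = (80.6×10³)(10.4⁴)/(8·45.0³·19) = 68.075 N/mm
δ = F/k = 1180 / 68.075 = 17.334 mm

17.3 mm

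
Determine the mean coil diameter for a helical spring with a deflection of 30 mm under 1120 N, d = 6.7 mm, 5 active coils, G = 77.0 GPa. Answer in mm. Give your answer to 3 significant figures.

47.0 mm

Required rate k = F/δ = 1120/30 = 37.333 N/mm
D = (Gd⁴/(8N_a·k))^(1/3) = (77.0×10³·6.7⁴/(8·5·37.333))^(1/3)
  = (103904)^(1/3) = 47.0123 mm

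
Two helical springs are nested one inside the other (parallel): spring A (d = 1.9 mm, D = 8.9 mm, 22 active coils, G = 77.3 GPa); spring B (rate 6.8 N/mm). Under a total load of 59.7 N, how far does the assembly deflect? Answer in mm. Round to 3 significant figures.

k_A = Gd⁴/(8D³N_a) = (77.3×10³)(1.9⁴)/(8·8.9³·22) = 8.1192 N/mm
Parallel: k_eq = 8.1192 + 6.8 = 14.919 N/mm
δ = F/k_eq = 59.7/14.919 = 4.0016 mm

4.00 mm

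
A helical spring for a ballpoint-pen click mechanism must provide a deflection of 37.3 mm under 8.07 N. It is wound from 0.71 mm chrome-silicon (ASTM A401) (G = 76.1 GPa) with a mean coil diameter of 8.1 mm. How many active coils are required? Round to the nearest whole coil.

Required rate k = F/δ = 8.07/37.3 = 0.21635 N/mm
N_a = Gd⁴/(8D³k) = (76.1×10³ × 0.71⁴)/(8 × 8.1³ × 0.21635)
    = 19338.3 / 919.835 = 21.02 → 21 coils

21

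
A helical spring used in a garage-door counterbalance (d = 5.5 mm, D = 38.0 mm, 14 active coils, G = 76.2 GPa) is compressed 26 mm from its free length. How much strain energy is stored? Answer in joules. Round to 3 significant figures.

k = Gd⁴/(8D³N_a) = (76.2×10³)(5.5⁴)/(8·38.0³·14) = 11.346 N/mm
U = ½kδ² = 0.5 × 11.346 × 26² = 3834.9 N·mm = 3.8349 J

3.83 J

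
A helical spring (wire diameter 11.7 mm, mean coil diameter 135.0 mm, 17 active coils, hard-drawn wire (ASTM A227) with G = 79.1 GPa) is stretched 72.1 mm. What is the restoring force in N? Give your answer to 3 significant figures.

k = Gd⁴/(8D³N_a) = (79.1×10³)(11.7⁴)/(8·135.0³·17) = 4.4298 N/mm
F = k·δ = 4.4298 × 72.1 = 319.39 N

319 N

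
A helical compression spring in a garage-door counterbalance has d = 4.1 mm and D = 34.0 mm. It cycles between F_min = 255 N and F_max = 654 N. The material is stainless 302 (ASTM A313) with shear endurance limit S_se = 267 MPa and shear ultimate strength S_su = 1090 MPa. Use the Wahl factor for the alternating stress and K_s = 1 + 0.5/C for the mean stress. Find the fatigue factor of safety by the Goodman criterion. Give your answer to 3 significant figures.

0.602

C = D/d = 34.0/4.1 = 8.2927; K_W = (4C−1)/(4C−4)+0.615/C = 1.1770; K_s = 1+0.5/C = 1.0603
F_a = (F_max−F_min)/2 = 199.5 N; F_m = (F_max+F_min)/2 = 454.5 N
τ_a = K_W·8F_aD/(πd³) = 1.1770 × 250.62 = 294.98 MPa
τ_m = K_s·8F_mD/(πd³) = 1.0603 × 570.95 = 605.38 MPa
Goodman: 1/n_f = τ_a/S_se + τ_m/S_su = 294.98/267 + 605.38/1090 = 1.10478 + 0.55539 = 1.6602
n_f = 1/1.6602 = 0.6023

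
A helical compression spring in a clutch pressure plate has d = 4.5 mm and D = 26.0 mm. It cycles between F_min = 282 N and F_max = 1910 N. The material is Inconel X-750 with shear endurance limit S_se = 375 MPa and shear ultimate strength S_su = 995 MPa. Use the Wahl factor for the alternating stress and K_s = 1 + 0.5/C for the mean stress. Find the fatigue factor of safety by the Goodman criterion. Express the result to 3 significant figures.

C = D/d = 26.0/4.5 = 5.7778; K_W = (4C−1)/(4C−4)+0.615/C = 1.2634; K_s = 1+0.5/C = 1.0865
F_a = (F_max−F_min)/2 = 814 N; F_m = (F_max+F_min)/2 = 1096 N
τ_a = K_W·8F_aD/(πd³) = 1.2634 × 591.43 = 747.22 MPa
τ_m = K_s·8F_mD/(πd³) = 1.0865 × 796.32 = 865.23 MPa
Goodman: 1/n_f = τ_a/S_se + τ_m/S_su = 747.22/375 + 865.23/995 = 1.99258 + 0.86958 = 2.8622
n_f = 1/2.8622 = 0.3494

0.349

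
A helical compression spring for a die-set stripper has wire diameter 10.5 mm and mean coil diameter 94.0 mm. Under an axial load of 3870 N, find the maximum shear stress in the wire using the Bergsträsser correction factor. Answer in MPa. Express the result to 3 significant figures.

922 MPa

Spring index C = D/d = 94.0/10.5 = 8.9524
K_B = (4C+2)/(4C−3) = 37.810/32.810 = 1.1524
τ₀ = 8FD/(πd³) = 8·3870·94.0/(π·10.5³) = 2.91024e+06/3636.8 = 800.22 MPa
τ_max = K·τ₀ = 1.1524 × 800.22 = 922.17 MPa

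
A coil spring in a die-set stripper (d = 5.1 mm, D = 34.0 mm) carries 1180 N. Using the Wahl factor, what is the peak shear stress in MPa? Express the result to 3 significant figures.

943 MPa

Spring index C = D/d = 34.0/5.1 = 6.6667
K_W = (4C−1)/(4C−4) + 0.615/C = 25.667/22.667 + 0.0922 = 1.2246
τ₀ = 8FD/(πd³) = 8·1180·34.0/(π·5.1³) = 320960/416.74 = 770.18 MPa
τ_max = K·τ₀ = 1.2246 × 770.18 = 943.16 MPa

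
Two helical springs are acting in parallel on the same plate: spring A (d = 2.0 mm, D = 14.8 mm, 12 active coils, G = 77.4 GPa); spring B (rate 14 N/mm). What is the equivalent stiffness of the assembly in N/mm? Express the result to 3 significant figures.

k_A = Gd⁴/(8D³N_a) = (77.4×10³)(2.0⁴)/(8·14.8³·12) = 3.9793 N/mm
Parallel: k_eq = 3.9793 + 14 = 17.979 N/mm

18.0 N/mm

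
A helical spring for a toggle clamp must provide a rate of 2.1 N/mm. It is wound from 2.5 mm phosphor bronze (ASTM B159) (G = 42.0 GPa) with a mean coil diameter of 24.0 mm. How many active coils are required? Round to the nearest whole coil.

N_a = Gd⁴/(8D³k) = (42.0×10³ × 2.5⁴)/(8 × 24.0³ × 2.1)
    = 1.64062e+06 / 232243 = 7.064 → 7 coils

7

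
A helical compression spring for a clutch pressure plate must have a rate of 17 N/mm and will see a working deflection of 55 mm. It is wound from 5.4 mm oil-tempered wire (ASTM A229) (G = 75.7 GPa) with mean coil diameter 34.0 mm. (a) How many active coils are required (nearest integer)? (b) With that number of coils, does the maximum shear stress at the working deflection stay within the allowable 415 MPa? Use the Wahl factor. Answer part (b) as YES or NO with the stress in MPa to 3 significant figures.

N_a = Gd⁴/(8D³k) = (75.7×10³)(5.4⁴)/(8·34.0³·17) = 12.04 → N_a = 12
Actual rate k = Gd⁴/(8D³·12) = 17.059 N/mm
Working load F = kδ = 17.059·55 = 938.27 N
C = 34.0/5.4 = 6.2963; K_W = (4C−1)/(4C−4)+0.615/C = 1.2393
τ_max = K_W·8FD/(πd³) = 1.2393·515.9 = 639.34 MPa
τ_max > 415 MPa → exceeds allowable

(a) 12 coils; (b) NO, τ_max = 639 MPa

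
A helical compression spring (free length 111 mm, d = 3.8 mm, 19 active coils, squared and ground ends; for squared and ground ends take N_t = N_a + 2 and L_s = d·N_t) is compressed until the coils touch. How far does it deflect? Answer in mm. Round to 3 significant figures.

31.2 mm

N_t = 21; L_s = 3.8·21 = 79.8 mm
δ_solid = L₀ − L_s = 111 − 79.8 = 31.2 mm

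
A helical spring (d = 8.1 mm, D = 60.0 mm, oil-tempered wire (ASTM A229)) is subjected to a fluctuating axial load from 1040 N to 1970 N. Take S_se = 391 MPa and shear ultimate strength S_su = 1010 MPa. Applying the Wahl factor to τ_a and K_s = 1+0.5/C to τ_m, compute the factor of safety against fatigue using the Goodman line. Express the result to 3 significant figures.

C = D/d = 60.0/8.1 = 7.4074; K_W = (4C−1)/(4C−4)+0.615/C = 1.2001; K_s = 1+0.5/C = 1.0675
F_a = (F_max−F_min)/2 = 465 N; F_m = (F_max+F_min)/2 = 1505 N
τ_a = K_W·8F_aD/(πd³) = 1.2001 × 133.69 = 160.43 MPa
τ_m = K_s·8F_mD/(πd³) = 1.0675 × 432.69 = 461.89 MPa
Goodman: 1/n_f = τ_a/S_se + τ_m/S_su = 160.43/391 + 461.89/1010 = 0.41032 + 0.45732 = 0.86764
n_f = 1/0.86764 = 1.153

1.15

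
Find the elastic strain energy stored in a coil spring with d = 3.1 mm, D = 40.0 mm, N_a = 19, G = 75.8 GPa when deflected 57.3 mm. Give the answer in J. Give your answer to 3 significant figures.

k = Gd⁴/(8D³N_a) = (75.8×10³)(3.1⁴)/(8·40.0³·19) = 0.7196 N/mm
U = ½kδ² = 0.5 × 0.7196 × 57.3² = 1181.3 N·mm = 1.1813 J

1.18 J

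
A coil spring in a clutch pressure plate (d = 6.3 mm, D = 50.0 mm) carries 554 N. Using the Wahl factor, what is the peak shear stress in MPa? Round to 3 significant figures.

Spring index C = D/d = 50.0/6.3 = 7.9365
K_W = (4C−1)/(4C−4) + 0.615/C = 30.746/27.746 + 0.0775 = 1.1856
τ₀ = 8FD/(πd³) = 8·554·50.0/(π·6.3³) = 221600/785.55 = 282.1 MPa
τ_max = K·τ₀ = 1.1856 × 282.1 = 334.46 MPa

334 MPa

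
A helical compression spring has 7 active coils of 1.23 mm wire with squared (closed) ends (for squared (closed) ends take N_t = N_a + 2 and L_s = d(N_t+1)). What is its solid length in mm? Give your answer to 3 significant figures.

12.3 mm

squared (closed) ends: N_t = N_a + 2 = 7 + 2 = 9
L_s = d·(N_t+1) = 1.23 × 10 = 12.3 mm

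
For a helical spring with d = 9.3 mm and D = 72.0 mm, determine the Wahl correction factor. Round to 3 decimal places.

C = D/d = 72.0/9.3 = 7.7419
K_W = (4C−1)/(4C−4) + 0.615/C = 29.968/26.968 + 0.0794 = 1.1907

1.191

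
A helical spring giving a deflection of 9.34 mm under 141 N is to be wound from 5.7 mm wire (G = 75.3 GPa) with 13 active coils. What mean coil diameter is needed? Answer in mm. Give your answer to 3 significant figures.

Required rate k = F/δ = 141/9.34 = 15.096 N/mm
D = (Gd⁴/(8N_a·k))^(1/3) = (75.3×10³·5.7⁴/(8·13·15.096))^(1/3)
  = (50627.8)^(1/3) = 36.9939 mm

37.0 mm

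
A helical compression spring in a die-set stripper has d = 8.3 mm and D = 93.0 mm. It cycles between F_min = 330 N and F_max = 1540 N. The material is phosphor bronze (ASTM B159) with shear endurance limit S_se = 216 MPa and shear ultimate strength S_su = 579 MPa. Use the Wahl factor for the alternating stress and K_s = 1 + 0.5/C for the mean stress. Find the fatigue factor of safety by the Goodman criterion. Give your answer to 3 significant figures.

0.498

C = D/d = 93.0/8.3 = 11.2048; K_W = (4C−1)/(4C−4)+0.615/C = 1.1284; K_s = 1+0.5/C = 1.0446
F_a = (F_max−F_min)/2 = 605 N; F_m = (F_max+F_min)/2 = 935 N
τ_a = K_W·8F_aD/(πd³) = 1.1284 × 250.58 = 282.75 MPa
τ_m = K_s·8F_mD/(πd³) = 1.0446 × 387.26 = 404.54 MPa
Goodman: 1/n_f = τ_a/S_se + τ_m/S_su = 282.75/216 + 404.54/579 = 1.30902 + 0.69869 = 2.0077
n_f = 1/2.0077 = 0.4981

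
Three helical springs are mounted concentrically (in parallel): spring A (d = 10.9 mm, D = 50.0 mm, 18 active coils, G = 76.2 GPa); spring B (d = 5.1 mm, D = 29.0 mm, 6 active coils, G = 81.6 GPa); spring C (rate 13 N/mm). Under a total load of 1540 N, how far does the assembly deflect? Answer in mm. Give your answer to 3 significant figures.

12.8 mm

k_A = Gd⁴/(8D³N_a) = (76.2×10³)(10.9⁴)/(8·50.0³·18) = 59.757 N/mm
k_B = Gd⁴/(8D³N_a) = (81.6×10³)(5.1⁴)/(8·29.0³·6) = 47.156 N/mm
Parallel: k_eq = 59.757 + 47.156 + 13 = 119.91 N/mm
δ = F/k_eq = 1540/119.91 = 12.843 mm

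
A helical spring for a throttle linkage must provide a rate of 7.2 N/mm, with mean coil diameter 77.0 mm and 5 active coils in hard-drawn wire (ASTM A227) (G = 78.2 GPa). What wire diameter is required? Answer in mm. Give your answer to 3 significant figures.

6.40 mm

d = (8D³N_a·k / G)^(1/4) = (8·77.0³·5·7.2 / (78.2×10³))^0.25
  = (1681.3)^0.25 = 6.4035 mm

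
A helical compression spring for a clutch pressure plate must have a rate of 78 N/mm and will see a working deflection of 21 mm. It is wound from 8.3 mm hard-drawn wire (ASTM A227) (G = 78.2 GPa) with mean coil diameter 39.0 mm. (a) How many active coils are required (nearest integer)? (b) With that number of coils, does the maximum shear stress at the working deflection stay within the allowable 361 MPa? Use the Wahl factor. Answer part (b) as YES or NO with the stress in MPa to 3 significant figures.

N_a = Gd⁴/(8D³k) = (78.2×10³)(8.3⁴)/(8·39.0³·78) = 10.03 → N_a = 10
Actual rate k = Gd⁴/(8D³·10) = 78.205 N/mm
Working load F = kδ = 78.205·21 = 1642.3 N
C = 39.0/8.3 = 4.6988; K_W = (4C−1)/(4C−4)+0.615/C = 1.3337
τ_max = K_W·8FD/(πd³) = 1.3337·285.25 = 380.42 MPa
τ_max > 361 MPa → exceeds allowable

(a) 10 coils; (b) NO, τ_max = 380 MPa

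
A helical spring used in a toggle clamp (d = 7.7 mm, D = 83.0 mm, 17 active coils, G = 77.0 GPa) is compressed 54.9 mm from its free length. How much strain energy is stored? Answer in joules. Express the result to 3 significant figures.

k = Gd⁴/(8D³N_a) = (77.0×10³)(7.7⁴)/(8·83.0³·17) = 3.4808 N/mm
U = ½kδ² = 0.5 × 3.4808 × 54.9² = 5245.6 N·mm = 5.2456 J

5.25 J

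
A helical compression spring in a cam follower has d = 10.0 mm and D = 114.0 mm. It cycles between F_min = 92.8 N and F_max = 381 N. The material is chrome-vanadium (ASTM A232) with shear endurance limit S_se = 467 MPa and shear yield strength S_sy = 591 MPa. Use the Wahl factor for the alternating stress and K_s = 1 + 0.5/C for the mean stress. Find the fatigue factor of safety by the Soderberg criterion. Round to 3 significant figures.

4.50

C = D/d = 114.0/10.0 = 11.4000; K_W = (4C−1)/(4C−4)+0.615/C = 1.1261; K_s = 1+0.5/C = 1.0439
F_a = (F_max−F_min)/2 = 144.1 N; F_m = (F_max+F_min)/2 = 236.9 N
τ_a = K_W·8F_aD/(πd³) = 1.1261 × 41.832 = 47.105 MPa
τ_m = K_s·8F_mD/(πd³) = 1.0439 × 68.772 = 71.788 MPa
Soderberg: 1/n_f = τ_a/S_se + τ_m/S_sy = 47.105/467 + 71.788/591 = 0.10087 + 0.12147 = 0.22234
n_f = 1/0.22234 = 4.498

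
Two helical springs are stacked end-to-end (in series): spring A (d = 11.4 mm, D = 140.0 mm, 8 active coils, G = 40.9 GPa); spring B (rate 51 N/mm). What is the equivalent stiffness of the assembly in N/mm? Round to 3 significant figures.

k_A = Gd⁴/(8D³N_a) = (40.9×10³)(11.4⁴)/(8·140.0³·8) = 3.9335 N/mm
Series: 1/k_eq = 1/3.9335 + 1/51 = 0.27383; k_eq = 3.6518 N/mm

3.65 N/mm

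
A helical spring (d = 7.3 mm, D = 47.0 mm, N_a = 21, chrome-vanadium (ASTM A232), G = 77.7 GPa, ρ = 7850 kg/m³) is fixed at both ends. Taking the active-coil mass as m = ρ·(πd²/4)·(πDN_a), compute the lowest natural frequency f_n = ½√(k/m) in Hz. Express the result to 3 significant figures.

55.7 Hz

k = Gd⁴/(8D³N_a) = (77.7×10³)(7.3⁴)/(8·47.0³·21) = 12.651 N/mm = 12651 N/m
Wire length L = πDN_a = π·47.0·21 = 3100.8 mm
m = ρ·(πd²/4)·L = 7850 × 41.854×10⁻⁶ m² × 3.1008 m = 1.0188 kg
f_n = ½√(k/m) = 0.5·√(12651/1.0188) = 0.5·√(12418) = 55.717 Hz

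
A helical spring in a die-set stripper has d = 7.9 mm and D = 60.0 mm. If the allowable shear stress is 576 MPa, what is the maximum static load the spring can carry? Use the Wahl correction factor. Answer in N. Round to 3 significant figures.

1560 N

C = D/d = 60.0/7.9 = 7.5949
K_W = (4C−1)/(4C−4) + 0.615/C = 29.380/26.380 + 0.0810 = 1.1947
τ_max = K·8FD/(πd³) → F_max = τ_allow·πd³/(8DK)
F_max = 576·π·7.9³/(8·60.0·1.1947) = 8.9218e+05/573.46 = 1555.8 N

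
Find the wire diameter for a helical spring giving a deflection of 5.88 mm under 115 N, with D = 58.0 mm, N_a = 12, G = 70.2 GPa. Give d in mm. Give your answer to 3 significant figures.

Required rate k = F/δ = 115/5.88 = 19.558 N/mm
d = (8D³N_a·k / G)^(1/4) = (8·58.0³·12·19.558 / (70.2×10³))^0.25
  = (5218.4)^0.25 = 8.4993 mm

8.50 mm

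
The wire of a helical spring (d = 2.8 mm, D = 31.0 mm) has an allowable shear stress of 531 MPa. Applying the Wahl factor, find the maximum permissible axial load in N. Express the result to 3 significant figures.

131 N

C = D/d = 31.0/2.8 = 11.0714
K_W = (4C−1)/(4C−4) + 0.615/C = 43.286/40.286 + 0.0555 = 1.1300
τ_max = K·8FD/(πd³) → F_max = τ_allow·πd³/(8DK)
F_max = 531·π·2.8³/(8·31.0·1.1300) = 36620/280.24 = 130.67 N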